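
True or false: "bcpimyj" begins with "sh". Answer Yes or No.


Input string: 'bcpimyj'
Prefix to check: 'sh'
First 2 characters of input: 'bc'
Match: False
Result: No


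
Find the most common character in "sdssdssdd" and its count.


Input: 'sdssdssdd'
Operation: tally each character
Counts: 'd':4, 's':5
Maximum: 's' appears 5 times


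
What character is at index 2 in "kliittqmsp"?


Input string: 'kliittqmsp'
Operation: get character at index 2
Index mapping: s[0]='k', s[1]='l', s[2]='i'
Result: 'i'


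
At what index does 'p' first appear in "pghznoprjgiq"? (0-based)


Input string: 'pghznoprjgiq'
Target: 'p'
Scanning left to right: s[0]='p'
First match at index: 0


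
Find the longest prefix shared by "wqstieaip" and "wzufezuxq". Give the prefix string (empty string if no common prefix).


String 1: 'wqstieaip'
String 2: 'wzufezuxq'
Compare position by position:
pos 0: 'w' vs 'w' match
pos 1: 'q' vs 'z' differ -> stop
Longest common prefix: "w" (length 1)


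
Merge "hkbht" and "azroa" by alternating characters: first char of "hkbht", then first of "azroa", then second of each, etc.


String 1: 'hkbht'
String 2: 'azroa'
Operation: alternate characters
Pairs: 'h'+'a', 'k'+'z', 'b'+'r', 'h'+'o', 't'+'a'
Result: hakzbrhota


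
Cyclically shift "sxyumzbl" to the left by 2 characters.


Input: 'sxyumzbl', shift = 2
Operation: split at index 2 and swap parts
Front part s[0:2] = 'sx'
Back part s[2:] = 'yumzbl'
Rotated = back + front = 'yumzbl' + 'sx'
Result: yumzblsx


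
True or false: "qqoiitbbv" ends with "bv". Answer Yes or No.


Input string: 'qqoiitbbv'
Suffix to check: 'bv'
Last 2 characters of input: 'bv'
Match: True
Result: Yes


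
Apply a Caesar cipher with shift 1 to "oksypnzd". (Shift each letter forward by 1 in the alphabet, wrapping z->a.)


Input: 'oksypnzd', shift = 1
Operation: for each letter, (position + 1) mod 26
Mapping: 'o'(14+1=15)->'p', 'k'(10+1=11)->'l', 's'(18+1=19)->'t', 'y'(24+1=25)->'z', 'p'(15+1=16)->'q', 'n'(13+1=14)->'o', 'z'(25+1=26, 26 mod 26=0)->'a', 'd'(3+1=4)->'e'
Result: pltzqoae


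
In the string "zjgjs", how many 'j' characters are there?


Input string: 'zjgjs'
Target character: 'j'
Scan each position: s[1]='j', s[3]='j'
Matches found at indices: 1, 3
Total: 2


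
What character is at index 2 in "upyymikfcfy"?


Input string: 'upyymikfcfy'
Operation: get character at index 2
Index mapping: s[0]='u', s[1]='p', s[2]='y'
Result: 'y'


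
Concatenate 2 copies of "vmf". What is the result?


Input string: 'vmf'
Operation: repeat 2 times
Concatenation: 'vmf' + 'vmf'
Result: vmfvmf


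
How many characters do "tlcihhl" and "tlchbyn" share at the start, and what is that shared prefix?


String 1: 'tlcihhl'
String 2: 'tlchbyn'
Compare position by position:
pos 0: 't' vs 't' match
pos 1: 'l' vs 'l' match
pos 2: 'c' vs 'c' match
pos 3: 'i' vs 'h' differ -> stop
Longest common prefix: "tlc" (length 3)


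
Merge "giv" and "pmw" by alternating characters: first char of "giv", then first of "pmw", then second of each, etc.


String 1: 'giv'
String 2: 'pmw'
Operation: alternate characters
Pairs: 'g'+'p', 'i'+'m', 'v'+'w'
Result: gpimvw


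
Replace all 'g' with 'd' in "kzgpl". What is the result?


Input string: 'kzgpl'
Operation: replace 'g' with 'd'
Positions of 'g': 2
After replacement: kzdpl


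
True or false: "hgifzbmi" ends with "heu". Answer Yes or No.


Input string: 'hgifzbmi'
Suffix to check: 'heu'
Last 3 characters of input: 'bmi'
Match: False
Result: No


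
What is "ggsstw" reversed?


Input string: 'ggsstw'
Operation: reverse character order
Original order: 'g' -> 'g' -> 's' -> 's' -> 't' -> 'w'
Reversed order: 'w' -> 't' -> 's' -> 's' -> 'g' -> 'g'
Result: wtssgg


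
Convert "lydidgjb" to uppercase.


Input string: 'lydidgjb'
Operation: convert each letter to uppercase
Mapping: 'l'->'L', 'y'->'Y', 'd'->'D', 'i'->'I', 'd'->'D', 'g'->'G', 'j'->'J', 'b'->'B'
Result: LYDIDGJB


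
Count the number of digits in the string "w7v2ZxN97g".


Input string: 'w7v2ZxN97g'
Operation: count digit characters (0-9)
Scan: 'w', '7'(digit), 'v', '2'(digit), 'Z', 'x', 'N', '9'(digit), '7'(digit), 'g'
Digits found: 4
Result: 4


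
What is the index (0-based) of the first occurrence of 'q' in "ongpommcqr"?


Input string: 'ongpommcqr'
Target: 'q'
Scanning left to right: s[0]='o', s[1]='n', s[2]='g', s[3]='p', s[4]='o', s[5]='m', s[6]='m', s[7]='c', s[8]='q'
First match at index: 8


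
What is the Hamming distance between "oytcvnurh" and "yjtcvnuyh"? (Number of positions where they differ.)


String 1: 'oytcvnurh'
String 2: 'yjtcvnuyh'
Compare each position: pos 0: 'o'!='y', pos 1: 'y'!='j', pos 2: 't'=='t', pos 3: 'c'=='c', pos 4: 'v'=='v', pos 5: 'n'=='n', pos 6: 'u'=='u', pos 7: 'r'!='y', pos 8: 'h'=='h'
Differing positions: 3
Hamming distance: 3


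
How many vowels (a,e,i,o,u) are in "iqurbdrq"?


Input string: 'iqurbdrq'
Operation: count vowels (a, e, i, o, u)
Scan: s[0]='i' (vowel), s[1]='q', s[2]='u' (vowel), s[3]='r', s[4]='b', s[5]='d', s[6]='r', s[7]='q'
Vowels found: 2
Result: 2


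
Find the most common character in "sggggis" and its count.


Input: 'sggggis'
Operation: tally each character
Counts: 'g':4, 'i':1, 's':2
Maximum: 'g' appears 4 times


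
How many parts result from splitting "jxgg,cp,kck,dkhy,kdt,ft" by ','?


Input string: 'jxgg,cp,kck,dkhy,kdt,ft'
Delimiter: ','
Split result: 'jxgg', 'cp', 'kck', 'dkhy', 'kdt', 'ft'
Number of parts: 6


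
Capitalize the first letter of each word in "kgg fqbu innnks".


Input string: 'kgg fqbu innnks'
Operation: capitalize first letter of each word
Word transformations: 'kgg'->'Kgg', 'fqbu'->'Fqbu', 'innnks'->'Innnks'
Result: Kgg Fqbu Innnks


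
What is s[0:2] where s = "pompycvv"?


Input string: 'pompycvv'
Operation: slice [0:2]
Extract characters: s[0]='p', s[1]='o'
Result: po


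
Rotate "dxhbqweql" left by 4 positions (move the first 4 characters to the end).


Input: 'dxhbqweql', shift = 4
Operation: split at index 4 and swap parts
Front part s[0:4] = 'dxhb'
Back part s[4:] = 'qweql'
Rotated = back + front = 'qweql' + 'dxhb'
Result: qweqldxhb


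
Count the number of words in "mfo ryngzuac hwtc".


Input string: 'mfo ryngzuac hwtc'
Operation: split by spaces
Words found: 'mfo', 'ryngzuac', 'hwtc'
Word count: 3


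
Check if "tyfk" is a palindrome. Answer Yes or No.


Input string: 'tyfk'
Reversed: 'kfyt'
Compare pairs: s[0]='t' vs s[3]='k' (mismatch), s[1]='y' vs s[2]='f' (mismatch)
Palindrome: No


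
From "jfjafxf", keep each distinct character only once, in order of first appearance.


Input: 'jfjafxf'
Operation: keep first occurrence of each character
Scan: s[0]='j' new -> keep; s[1]='f' new -> keep; s[2]='j' seen -> skip; s[3]='a' new -> keep; s[4]='f' seen -> skip; s[5]='x' new -> keep; s[6]='f' seen -> skip
Result: jfax


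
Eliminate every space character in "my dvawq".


Input string: 'my dvawq'
Operation: remove all spaces
Words: 'my', 'dvawq'
Join without spaces: mydvawq


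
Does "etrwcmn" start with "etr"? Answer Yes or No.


Input string: 'etrwcmn'
Prefix to check: 'etr'
First 3 characters of input: 'etr'
Match: True
Result: Yes


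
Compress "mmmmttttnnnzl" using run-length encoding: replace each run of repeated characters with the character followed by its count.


Input: 'mmmmttttnnnzl'
Operation: identify consecutive runs
Runs: 'mmmm' -> m4, 'tttt' -> t4, 'nnn' -> n3, 'z' -> z1, 'l' -> l1
Encoded: m4t4n3z1l1


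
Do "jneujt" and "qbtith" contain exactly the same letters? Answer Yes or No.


String 1: 'jneujt' -> sorted: 'ejjntu'
String 2: 'qbtith' -> sorted: 'bhiqtt'
Compare sorted forms: 'ejjntu' != 'bhiqtt'
Anagram: No


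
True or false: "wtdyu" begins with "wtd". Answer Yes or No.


Input string: 'wtdyu'
Prefix to check: 'wtd'
First 3 characters of input: 'wtd'
Match: True
Result: Yes


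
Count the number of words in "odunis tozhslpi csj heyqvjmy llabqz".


Input string: 'odunis tozhslpi csj heyqvjmy llabqz'
Operation: split by spaces
Words found: 'odunis', 'tozhslpi', 'csj', 'heyqvjmy', 'llabqz'
Word count: 5


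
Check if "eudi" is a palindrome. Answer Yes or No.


Input string: 'eudi'
Reversed: 'idue'
Compare pairs: s[0]='e' vs s[3]='i' (mismatch), s[1]='u' vs s[2]='d' (mismatch)
Palindrome: No


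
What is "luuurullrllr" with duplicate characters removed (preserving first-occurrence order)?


Input: 'luuurullrllr'
Operation: keep first occurrence of each character
Scan: s[0]='l' new -> keep; s[1]='u' new -> keep; s[2]='u' seen -> skip; s[3]='u' seen -> skip; s[4]='r' new -> keep; s[5]='u' seen -> skip; s[6]='l' seen -> skip; s[7]='l' seen -> skip; s[8]='r' seen -> skip; s[9]='l' seen -> skip; s[10]='l' seen -> skip; s[11]='r' seen -> skip
Result: lur


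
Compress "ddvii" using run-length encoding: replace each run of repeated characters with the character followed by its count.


Input: 'ddvii'
Operation: identify consecutive runs
Runs: 'dd' -> d2, 'v' -> v1, 'ii' -> i2
Encoded: d2v1i2


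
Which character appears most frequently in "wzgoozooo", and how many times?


Input: 'wzgoozooo'
Operation: tally each character
Counts: 'g':1, 'o':5, 'w':1, 'z':2
Maximum: 'o' appears 5 times


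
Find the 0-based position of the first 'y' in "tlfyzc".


Input string: 'tlfyzc'
Target: 'y'
Scanning left to right: s[0]='t', s[1]='l', s[2]='f', s[3]='y'
First match at index: 3


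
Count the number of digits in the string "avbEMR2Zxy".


Input string: 'avbEMR2Zxy'
Operation: count digit characters (0-9)
Scan: 'a', 'v', 'b', 'E', 'M', 'R', '2'(digit), 'Z', 'x', 'y'
Digits found: 1
Result: 1


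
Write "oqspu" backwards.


Input string: 'oqspu'
Operation: reverse character order
Original order: 'o' -> 'q' -> 's' -> 'p' -> 'u'
Reversed order: 'u' -> 'p' -> 's' -> 'q' -> 'o'
Result: upsqo


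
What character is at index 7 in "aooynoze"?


Input string: 'aooynoze'
Operation: get character at index 7
Index mapping: s[0]='a', s[1]='o', s[2]='o', s[3]='y', s[4]='n', s[5]='o', s[6]='z', s[7]='e'
Result: 'e'


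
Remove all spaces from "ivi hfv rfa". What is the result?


Input string: 'ivi hfv rfa'
Operation: remove all spaces
Words: 'ivi', 'hfv', 'rfa'
Join without spaces: ivihfvrfa


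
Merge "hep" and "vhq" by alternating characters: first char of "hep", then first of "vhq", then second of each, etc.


String 1: 'hep'
String 2: 'vhq'
Operation: alternate characters
Pairs: 'h'+'v', 'e'+'h', 'p'+'q'
Result: hvehpq


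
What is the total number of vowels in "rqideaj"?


Input string: 'rqideaj'
Operation: count vowels (a, e, i, o, u)
Scan: s[0]='r', s[1]='q', s[2]='i' (vowel), s[3]='d', s[4]='e' (vowel), s[5]='a' (vowel), s[6]='j'
Vowels found: 3
Result: 3


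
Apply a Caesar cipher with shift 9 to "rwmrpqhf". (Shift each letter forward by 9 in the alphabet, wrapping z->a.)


Input: 'rwmrpqhf', shift = 9
Operation: for each letter, (position + 9) mod 26
Mapping: 'r'(17+9=26, 26 mod 26=0)->'a', 'w'(22+9=31, 31 mod 26=5)->'f', 'm'(12+9=21)->'v', 'r'(17+9=26, 26 mod 26=0)->'a', 'p'(15+9=24)->'y', 'q'(16+9=25)->'z', 'h'(7+9=16)->'q', 'f'(5+9=14)->'o'
Result: afvayzqo


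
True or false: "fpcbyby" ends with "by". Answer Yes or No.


Input string: 'fpcbyby'
Suffix to check: 'by'
Last 2 characters of input: 'by'
Match: True
Result: Yes


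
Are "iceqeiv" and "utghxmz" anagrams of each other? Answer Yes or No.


String 1: 'iceqeiv' -> sorted: 'ceeiiqv'
String 2: 'utghxmz' -> sorted: 'ghmtuxz'
Compare sorted forms: 'ceeiiqv' != 'ghmtuxz'
Anagram: No


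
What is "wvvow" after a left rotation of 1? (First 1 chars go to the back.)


Input: 'wvvow', shift = 1
Operation: split at index 1 and swap parts
Front part s[0:1] = 'w'
Back part s[1:] = 'vvow'
Rotated = back + front = 'vvow' + 'w'
Result: vvoww


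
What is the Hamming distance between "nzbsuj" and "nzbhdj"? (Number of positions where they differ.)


String 1: 'nzbsuj'
String 2: 'nzbhdj'
Compare each position: pos 0: 'n'=='n', pos 1: 'z'=='z', pos 2: 'b'=='b', pos 3: 's'!='h', pos 4: 'u'!='d', pos 5: 'j'=='j'
Differing positions: 2
Hamming distance: 2


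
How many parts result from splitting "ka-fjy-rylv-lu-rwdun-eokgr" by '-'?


Input string: 'ka-fjy-rylv-lu-rwdun-eokgr'
Delimiter: '-'
Split result: 'ka', 'fjy', 'rylv', 'lu', 'rwdun', 'eokgr'
Number of parts: 6


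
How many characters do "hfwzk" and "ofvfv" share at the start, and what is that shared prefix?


String 1: 'hfwzk'
String 2: 'ofvfv'
Compare position by position:
pos 0: 'h' vs 'o' differ -> stop
Longest common prefix: "" (length 0)


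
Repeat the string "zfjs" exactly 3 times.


Input string: 'zfjs'
Operation: repeat 3 times
Concatenation: 'zfjs' + 'zfjs' + 'zfjs'
Result: zfjszfjszfjs


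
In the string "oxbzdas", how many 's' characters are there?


Input string: 'oxbzdas'
Target character: 's'
Scan each position: s[6]='s'
Matches found at indices: 6
Total: 1


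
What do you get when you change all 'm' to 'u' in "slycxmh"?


Input string: 'slycxmh'
Operation: replace 'm' with 'u'
Positions of 'm': 5
After replacement: slycxuh


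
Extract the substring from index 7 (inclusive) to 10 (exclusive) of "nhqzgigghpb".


Input string: 'nhqzgigghpb'
Operation: slice [7:10]
Extract characters: s[7]='g', s[8]='h', s[9]='p'
Result: ghp


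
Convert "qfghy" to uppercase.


Input string: 'qfghy'
Operation: convert each letter to uppercase
Mapping: 'q'->'Q', 'f'->'F', 'g'->'G', 'h'->'H', 'y'->'Y'
Result: QFGHY


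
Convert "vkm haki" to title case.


Input string: 'vkm haki'
Operation: capitalize first letter of each word
Word transformations: 'vkm'->'Vkm', 'haki'->'Haki'
Result: Vkm Haki


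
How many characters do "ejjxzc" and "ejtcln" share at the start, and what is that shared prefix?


String 1: 'ejjxzc'
String 2: 'ejtcln'
Compare position by position:
pos 0: 'e' vs 'e' match
pos 1: 'j' vs 'j' match
pos 2: 'j' vs 't' differ -> stop
Longest common prefix: "ej" (length 2)


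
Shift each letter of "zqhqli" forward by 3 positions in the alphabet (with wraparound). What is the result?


Input: 'zqhqli', shift = 3
Operation: for each letter, (position + 3) mod 26
Mapping: 'z'(25+3=28, 28 mod 26=2)->'c', 'q'(16+3=19)->'t', 'h'(7+3=10)->'k', 'q'(16+3=19)->'t', 'l'(11+3=14)->'o', 'i'(8+3=11)->'l'
Result: ctktol


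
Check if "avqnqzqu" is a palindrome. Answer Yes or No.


Input string: 'avqnqzqu'
Reversed: 'uqzqnqva'
Compare pairs: s[0]='a' vs s[7]='u' (mismatch), s[1]='v' vs s[6]='q' (mismatch), s[2]='q' vs s[5]='z' (mismatch), s[3]='n' vs s[4]='q' (mismatch)
Palindrome: No


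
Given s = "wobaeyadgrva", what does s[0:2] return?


Input string: 'wobaeyadgrva'
Operation: slice [0:2]
Extract characters: s[0]='w', s[1]='o'
Result: wo


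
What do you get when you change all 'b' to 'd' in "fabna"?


Input string: 'fabna'
Operation: replace 'b' with 'd'
Positions of 'b': 2
After replacement: fadna


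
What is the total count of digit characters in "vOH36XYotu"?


Input string: 'vOH36XYotu'
Operation: count digit characters (0-9)
Scan: 'v', 'O', 'H', '3'(digit), '6'(digit), 'X', 'Y', 'o', 't', 'u'
Digits found: 2
Result: 2


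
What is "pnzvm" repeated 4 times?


Input string: 'pnzvm'
Operation: repeat 4 times
Concatenation: 'pnzvm' + 'pnzvm' + 'pnzvm' + 'pnzvm'
Result: pnzvmpnzvmpnzvmpnzvm


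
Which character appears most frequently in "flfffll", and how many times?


Input: 'flfffll'
Operation: tally each character
Counts: 'f':4, 'l':3
Maximum: 'f' appears 4 times


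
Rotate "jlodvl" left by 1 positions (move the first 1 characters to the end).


Input: 'jlodvl', shift = 1
Operation: split at index 1 and swap parts
Front part s[0:1] = 'j'
Back part s[1:] = 'lodvl'
Rotated = back + front = 'lodvl' + 'j'
Result: lodvlj


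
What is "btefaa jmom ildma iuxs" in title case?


Input string: 'btefaa jmom ildma iuxs'
Operation: capitalize first letter of each word
Word transformations: 'btefaa'->'Btefaa', 'jmom'->'Jmom', 'ildma'->'Ildma', 'iuxs'->'Iuxs'
Result: Btefaa Jmom Ildma Iuxs


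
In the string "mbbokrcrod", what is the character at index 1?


Input string: 'mbbokrcrod'
Operation: get character at index 1
Index mapping: s[0]='m', s[1]='b'
Result: 'b'


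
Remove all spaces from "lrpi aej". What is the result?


Input string: 'lrpi aej'
Operation: remove all spaces
Words: 'lrpi', 'aej'
Join without spaces: lrpiaej


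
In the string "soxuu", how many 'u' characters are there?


Input string: 'soxuu'
Target character: 'u'
Scan each position: s[3]='u', s[4]='u'
Matches found at indices: 3, 4
Total: 2


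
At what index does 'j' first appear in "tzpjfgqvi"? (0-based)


Input string: 'tzpjfgqvi'
Target: 'j'
Scanning left to right: s[0]='t', s[1]='z', s[2]='p', s[3]='j'
First match at index: 3


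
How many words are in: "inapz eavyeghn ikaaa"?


Input string: 'inapz eavyeghn ikaaa'
Operation: split by spaces
Words found: 'inapz', 'eavyeghn', 'ikaaa'
Word count: 3


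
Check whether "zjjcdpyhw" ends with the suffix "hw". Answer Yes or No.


Input string: 'zjjcdpyhw'
Suffix to check: 'hw'
Last 2 characters of input: 'hw'
Match: True
Result: Yes


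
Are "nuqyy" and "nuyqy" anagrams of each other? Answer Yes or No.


String 1: 'nuqyy' -> sorted: 'nquyy'
String 2: 'nuyqy' -> sorted: 'nquyy'
Compare sorted forms: 'nquyy' == 'nquyy'
Anagram: Yes


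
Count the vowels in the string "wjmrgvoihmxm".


Input string: 'wjmrgvoihmxm'
Operation: count vowels (a, e, i, o, u)
Scan: s[0]='w', s[1]='j', s[2]='m', s[3]='r', s[4]='g', s[5]='v', s[6]='o' (vowel), s[7]='i' (vowel), s[8]='h', s[9]='m', s[10]='x', s[11]='m'
Vowels found: 2
Result: 2


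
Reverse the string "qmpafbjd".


Input string: 'qmpafbjd'
Operation: reverse character order
Original order: 'q' -> 'm' -> 'p' -> 'a' -> 'f' -> 'b' -> 'j' -> 'd'
Reversed order: 'd' -> 'j' -> 'b' -> 'f' -> 'a' -> 'p' -> 'm' -> 'q'
Result: djbfapmq


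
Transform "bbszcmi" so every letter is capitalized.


Input string: 'bbszcmi'
Operation: convert each letter to uppercase
Mapping: 'b'->'B', 'b'->'B', 's'->'S', 'z'->'Z', 'c'->'C', 'm'->'M', 'i'->'I'
Result: BBSZCMI


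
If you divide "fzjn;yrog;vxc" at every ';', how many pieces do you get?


Input string: 'fzjn;yrog;vxc'
Delimiter: ';'
Split result: 'fzjn', 'yrog', 'vxc'
Number of parts: 3


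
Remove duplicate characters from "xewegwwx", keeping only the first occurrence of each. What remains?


Input: 'xewegwwx'
Operation: keep first occurrence of each character
Scan: s[0]='x' new -> keep; s[1]='e' new -> keep; s[2]='w' new -> keep; s[3]='e' seen -> skip; s[4]='g' new -> keep; s[5]='w' seen -> skip; s[6]='w' seen -> skip; s[7]='x' seen -> skip
Result: xewg


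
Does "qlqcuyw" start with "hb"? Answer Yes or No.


Input string: 'qlqcuyw'
Prefix to check: 'hb'
First 2 characters of input: 'ql'
Match: False
Result: No


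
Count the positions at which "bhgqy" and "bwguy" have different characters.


String 1: 'bhgqy'
String 2: 'bwguy'
Compare each position: pos 0: 'b'=='b', pos 1: 'h'!='w', pos 2: 'g'=='g', pos 3: 'q'!='u', pos 4: 'y'=='y'
Differing positions: 2
Hamming distance: 2


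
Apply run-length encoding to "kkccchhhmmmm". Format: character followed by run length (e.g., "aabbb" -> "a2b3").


Input: 'kkccchhhmmmm'
Operation: identify consecutive runs
Runs: 'kk' -> k2, 'ccc' -> c3, 'hhh' -> h3, 'mmmm' -> m4
Encoded: k2c3h3m4


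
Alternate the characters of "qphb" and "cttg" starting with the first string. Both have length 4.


String 1: 'qphb'
String 2: 'cttg'
Operation: alternate characters
Pairs: 'q'+'c', 'p'+'t', 'h'+'t', 'b'+'g'
Result: qcpthtbg


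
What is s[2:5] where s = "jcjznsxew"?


Input string: 'jcjznsxew'
Operation: slice [2:5]
Extract characters: s[2]='j', s[3]='z', s[4]='n'
Result: jzn


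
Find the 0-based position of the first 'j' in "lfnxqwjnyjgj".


Input string: 'lfnxqwjnyjgj'
Target: 'j'
Scanning left to right: s[0]='l', s[1]='f', s[2]='n', s[3]='x', s[4]='q', s[5]='w', s[6]='j'
First match at index: 6


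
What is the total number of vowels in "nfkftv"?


Input string: 'nfkftv'
Operation: count vowels (a, e, i, o, u)
Scan: s[0]='n', s[1]='f', s[2]='k', s[3]='f', s[4]='t', s[5]='v'
Vowels found: 0
Result: 0


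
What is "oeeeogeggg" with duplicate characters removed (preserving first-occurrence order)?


Input: 'oeeeogeggg'
Operation: keep first occurrence of each character
Scan: s[0]='o' new -> keep; s[1]='e' new -> keep; s[2]='e' seen -> skip; s[3]='e' seen -> skip; s[4]='o' seen -> skip; s[5]='g' new -> keep; s[6]='e' seen -> skip; s[7]='g' seen -> skip; s[8]='g' seen -> skip; s[9]='g' seen -> skip
Result: oeg


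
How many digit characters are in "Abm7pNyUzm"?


Input string: 'Abm7pNyUzm'
Operation: count digit characters (0-9)
Scan: 'A', 'b', 'm', '7'(digit), 'p', 'N', 'y', 'U', 'z', 'm'
Digits found: 1
Result: 1


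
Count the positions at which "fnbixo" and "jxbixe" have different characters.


String 1: 'fnbixo'
String 2: 'jxbixe'
Compare each position: pos 0: 'f'!='j', pos 1: 'n'!='x', pos 2: 'b'=='b', pos 3: 'i'=='i', pos 4: 'x'=='x', pos 5: 'o'!='e'
Differing positions: 3
Hamming distance: 3


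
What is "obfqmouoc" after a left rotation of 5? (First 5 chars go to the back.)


Input: 'obfqmouoc', shift = 5
Operation: split at index 5 and swap parts
Front part s[0:5] = 'obfqm'
Back part s[5:] = 'ouoc'
Rotated = back + front = 'ouoc' + 'obfqm'
Result: ouocobfqm


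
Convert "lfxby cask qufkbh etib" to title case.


Input string: 'lfxby cask qufkbh etib'
Operation: capitalize first letter of each word
Word transformations: 'lfxby'->'Lfxby', 'cask'->'Cask', 'qufkbh'->'Qufkbh', 'etib'->'Etib'
Result: Lfxby Cask Qufkbh Etib


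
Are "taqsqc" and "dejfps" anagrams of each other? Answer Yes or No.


String 1: 'taqsqc' -> sorted: 'acqqst'
String 2: 'dejfps' -> sorted: 'defjps'
Compare sorted forms: 'acqqst' != 'defjps'
Anagram: No


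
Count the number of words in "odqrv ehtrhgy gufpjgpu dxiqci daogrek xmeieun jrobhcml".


Input string: 'odqrv ehtrhgy gufpjgpu dxiqci daogrek xmeieun jrobhcml'
Operation: split by spaces
Words found: 'odqrv', 'ehtrhgy', 'gufpjgpu', 'dxiqci', 'daogrek', 'xmeieun', 'jrobhcml'
Word count: 7


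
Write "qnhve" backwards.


Input string: 'qnhve'
Operation: reverse character order
Original order: 'q' -> 'n' -> 'h' -> 'v' -> 'e'
Reversed order: 'e' -> 'v' -> 'h' -> 'n' -> 'q'
Result: evhnq


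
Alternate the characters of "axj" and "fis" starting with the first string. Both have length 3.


String 1: 'axj'
String 2: 'fis'
Operation: alternate characters
Pairs: 'a'+'f', 'x'+'i', 'j'+'s'
Result: afxijs


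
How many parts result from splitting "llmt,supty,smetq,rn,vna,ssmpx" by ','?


Input string: 'llmt,supty,smetq,rn,vna,ssmpx'
Delimiter: ','
Split result: 'llmt', 'supty', 'smetq', 'rn', 'vna', 'ssmpx'
Number of parts: 6


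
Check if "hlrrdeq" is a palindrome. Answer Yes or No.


Input string: 'hlrrdeq'
Reversed: 'qedrrlh'
Compare pairs: s[0]='h' vs s[6]='q' (mismatch), s[1]='l' vs s[5]='e' (mismatch), s[2]='r' vs s[4]='d' (mismatch)
Palindrome: No


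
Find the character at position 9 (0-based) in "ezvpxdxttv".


Input string: 'ezvpxdxttv'
Operation: get character at index 9
Index mapping: s[0]='e', s[1]='z', s[2]='v', s[3]='p', s[4]='x', s[5]='d', s[6]='x', s[7]='t', s[8]='t', s[9]='v'
Result: 'v'


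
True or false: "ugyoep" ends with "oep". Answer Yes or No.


Input string: 'ugyoep'
Suffix to check: 'oep'
Last 3 characters of input: 'oep'
Match: True
Result: Yes


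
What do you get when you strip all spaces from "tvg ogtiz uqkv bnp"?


Input string: 'tvg ogtiz uqkv bnp'
Operation: remove all spaces
Words: 'tvg', 'ogtiz', 'uqkv', 'bnp'
Join without spaces: tvgogtizuqkvbnp


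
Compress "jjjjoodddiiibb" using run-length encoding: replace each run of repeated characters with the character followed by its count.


Input: 'jjjjoodddiiibb'
Operation: identify consecutive runs
Runs: 'jjjj' -> j4, 'oo' -> o2, 'ddd' -> d3, 'iii' -> i3, 'bb' -> b2
Encoded: j4o2d3i3b2


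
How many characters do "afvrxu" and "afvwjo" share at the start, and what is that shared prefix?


String 1: 'afvrxu'
String 2: 'afvwjo'
Compare position by position:
pos 0: 'a' vs 'a' match
pos 1: 'f' vs 'f' match
pos 2: 'v' vs 'v' match
pos 3: 'r' vs 'w' differ -> stop
Longest common prefix: "afv" (length 3)


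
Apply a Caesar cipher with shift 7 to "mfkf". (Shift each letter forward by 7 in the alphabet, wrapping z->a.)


Input: 'mfkf', shift = 7
Operation: for each letter, (position + 7) mod 26
Mapping: 'm'(12+7=19)->'t', 'f'(5+7=12)->'m', 'k'(10+7=17)->'r', 'f'(5+7=12)->'m'
Result: tmrm


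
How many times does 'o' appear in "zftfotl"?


Input string: 'zftfotl'
Target character: 'o'
Scan each position: s[4]='o'
Matches found at indices: 4
Total: 1


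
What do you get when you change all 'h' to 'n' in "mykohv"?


Input string: 'mykohv'
Operation: replace 'h' with 'n'
Positions of 'h': 4
After replacement: mykonv


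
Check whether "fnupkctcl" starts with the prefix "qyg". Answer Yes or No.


Input string: 'fnupkctcl'
Prefix to check: 'qyg'
First 3 characters of input: 'fnu'
Match: False
Result: No


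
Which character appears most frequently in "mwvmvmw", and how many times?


Input: 'mwvmvmw'
Operation: tally each character
Counts: 'm':3, 'v':2, 'w':2
Maximum: 'm' appears 3 times


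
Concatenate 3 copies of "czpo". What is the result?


Input string: 'czpo'
Operation: repeat 3 times
Concatenation: 'czpo' + 'czpo' + 'czpo'
Result: czpoczpoczpo


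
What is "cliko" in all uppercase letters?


Input string: 'cliko'
Operation: convert each letter to uppercase
Mapping: 'c'->'C', 'l'->'L', 'i'->'I', 'k'->'K', 'o'->'O'
Result: CLIKO


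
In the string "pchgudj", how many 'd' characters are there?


Input string: 'pchgudj'
Target character: 'd'
Scan each position: s[5]='d'
Matches found at indices: 5
Total: 1


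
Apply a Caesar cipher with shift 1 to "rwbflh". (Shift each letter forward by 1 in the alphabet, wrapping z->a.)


Input: 'rwbflh', shift = 1
Operation: for each letter, (position + 1) mod 26
Mapping: 'r'(17+1=18)->'s', 'w'(22+1=23)->'x', 'b'(1+1=2)->'c', 'f'(5+1=6)->'g', 'l'(11+1=12)->'m', 'h'(7+1=8)->'i'
Result: sxcgmi


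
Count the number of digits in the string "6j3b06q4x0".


Input string: '6j3b06q4x0'
Operation: count digit characters (0-9)
Scan: '6'(digit), 'j', '3'(digit), 'b', '0'(digit), '6'(digit), 'q', '4'(digit), 'x', '0'(digit)
Digits found: 6
Result: 6


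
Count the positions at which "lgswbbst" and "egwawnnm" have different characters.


String 1: 'lgswbbst'
String 2: 'egwawnnm'
Compare each position: pos 0: 'l'!='e', pos 1: 'g'=='g', pos 2: 's'!='w', pos 3: 'w'!='a', pos 4: 'b'!='w', pos 5: 'b'!='n', pos 6: 's'!='n', pos 7: 't'!='m'
Differing positions: 7
Hamming distance: 7


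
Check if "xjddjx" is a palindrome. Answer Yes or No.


Input string: 'xjddjx'
Reversed: 'xjddjx'
Compare pairs: s[0]='x' vs s[5]='x' (match), s[1]='j' vs s[4]='j' (match), s[2]='d' vs s[3]='d' (match)
Palindrome: Yes


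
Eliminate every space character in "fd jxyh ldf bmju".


Input string: 'fd jxyh ldf bmju'
Operation: remove all spaces
Words: 'fd', 'jxyh', 'ldf', 'bmju'
Join without spaces: fdjxyhldfbmju


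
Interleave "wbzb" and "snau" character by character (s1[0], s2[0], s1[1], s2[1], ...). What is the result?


String 1: 'wbzb'
String 2: 'snau'
Operation: alternate characters
Pairs: 'w'+'s', 'b'+'n', 'z'+'a', 'b'+'u'
Result: wsbnzabu


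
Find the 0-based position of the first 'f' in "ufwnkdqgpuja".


Input string: 'ufwnkdqgpuja'
Target: 'f'
Scanning left to right: s[0]='u', s[1]='f'
First match at index: 1


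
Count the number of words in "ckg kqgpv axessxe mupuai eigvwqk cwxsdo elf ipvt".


Input string: 'ckg kqgpv axessxe mupuai eigvwqk cwxsdo elf ipvt'
Operation: split by spaces
Words found: 'ckg', 'kqgpv', 'axessxe', 'mupuai', 'eigvwqk', 'cwxsdo', 'elf', 'ipvt'
Word count: 8


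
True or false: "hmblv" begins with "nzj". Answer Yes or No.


Input string: 'hmblv'
Prefix to check: 'nzj'
First 3 characters of input: 'hmb'
Match: False
Result: No


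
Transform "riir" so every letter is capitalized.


Input string: 'riir'
Operation: convert each letter to uppercase
Mapping: 'r'->'R', 'i'->'I', 'i'->'I', 'r'->'R'
Result: RIIR


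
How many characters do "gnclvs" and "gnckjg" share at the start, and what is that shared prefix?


String 1: 'gnclvs'
String 2: 'gnckjg'
Compare position by position:
pos 0: 'g' vs 'g' match
pos 1: 'n' vs 'n' match
pos 2: 'c' vs 'c' match
pos 3: 'l' vs 'k' differ -> stop
Longest common prefix: "gnc" (length 3)


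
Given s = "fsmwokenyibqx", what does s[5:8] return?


Input string: 'fsmwokenyibqx'
Operation: slice [5:8]
Extract characters: s[5]='k', s[6]='e', s[7]='n'
Result: ken


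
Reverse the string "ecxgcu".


Input string: 'ecxgcu'
Operation: reverse character order
Original order: 'e' -> 'c' -> 'x' -> 'g' -> 'c' -> 'u'
Reversed order: 'u' -> 'c' -> 'g' -> 'x' -> 'c' -> 'e'
Result: ucgxce


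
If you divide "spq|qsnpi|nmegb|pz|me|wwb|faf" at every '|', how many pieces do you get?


Input string: 'spq|qsnpi|nmegb|pz|me|wwb|faf'
Delimiter: '|'
Split result: 'spq', 'qsnpi', 'nmegb', 'pz', 'me', 'wwb', 'faf'
Number of parts: 7


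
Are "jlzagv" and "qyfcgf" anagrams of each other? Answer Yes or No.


String 1: 'jlzagv' -> sorted: 'agjlvz'
String 2: 'qyfcgf' -> sorted: 'cffgqy'
Compare sorted forms: 'agjlvz' != 'cffgqy'
Anagram: No


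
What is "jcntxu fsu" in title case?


Input string: 'jcntxu fsu'
Operation: capitalize first letter of each word
Word transformations: 'jcntxu'->'Jcntxu', 'fsu'->'Fsu'
Result: Jcntxu Fsu


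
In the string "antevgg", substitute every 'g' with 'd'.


Input string: 'antevgg'
Operation: replace 'g' with 'd'
Positions of 'g': 5, 6
After replacement: antevdd


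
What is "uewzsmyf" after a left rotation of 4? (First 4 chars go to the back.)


Input: 'uewzsmyf', shift = 4
Operation: split at index 4 and swap parts
Front part s[0:4] = 'uewz'
Back part s[4:] = 'smyf'
Rotated = back + front = 'smyf' + 'uewz'
Result: smyfuewz


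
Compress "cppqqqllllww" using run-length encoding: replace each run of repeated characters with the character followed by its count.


Input: 'cppqqqllllww'
Operation: identify consecutive runs
Runs: 'c' -> c1, 'pp' -> p2, 'qqq' -> q3, 'llll' -> l4, 'ww' -> w2
Encoded: c1p2q3l4w2


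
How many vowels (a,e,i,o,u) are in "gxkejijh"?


Input string: 'gxkejijh'
Operation: count vowels (a, e, i, o, u)
Scan: s[0]='g', s[1]='x', s[2]='k', s[3]='e' (vowel), s[4]='j', s[5]='i' (vowel), s[6]='j', s[7]='h'
Vowels found: 2
Result: 2


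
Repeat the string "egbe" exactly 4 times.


Input string: 'egbe'
Operation: repeat 4 times
Concatenation: 'egbe' + 'egbe' + 'egbe' + 'egbe'
Result: egbeegbeegbeegbe


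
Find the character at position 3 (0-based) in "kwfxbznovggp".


Input string: 'kwfxbznovggp'
Operation: get character at index 3
Index mapping: s[0]='k', s[1]='w', s[2]='f', s[3]='x'
Result: 'x'


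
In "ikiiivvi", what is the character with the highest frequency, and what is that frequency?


Input: 'ikiiivvi'
Operation: tally each character
Counts: 'i':5, 'k':1, 'v':2
Maximum: 'i' appears 5 times


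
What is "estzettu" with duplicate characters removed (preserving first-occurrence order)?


Input: 'estzettu'
Operation: keep first occurrence of each character
Scan: s[0]='e' new -> keep; s[1]='s' new -> keep; s[2]='t' new -> keep; s[3]='z' new -> keep; s[4]='e' seen -> skip; s[5]='t' seen -> skip; s[6]='t' seen -> skip; s[7]='u' new -> keep
Result: estzu


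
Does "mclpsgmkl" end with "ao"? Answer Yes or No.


Input string: 'mclpsgmkl'
Suffix to check: 'ao'
Last 2 characters of input: 'kl'
Match: False
Result: No


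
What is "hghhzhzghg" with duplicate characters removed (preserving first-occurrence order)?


Input: 'hghhzhzghg'
Operation: keep first occurrence of each character
Scan: s[0]='h' new -> keep; s[1]='g' new -> keep; s[2]='h' seen -> skip; s[3]='h' seen -> skip; s[4]='z' new -> keep; s[5]='h' seen -> skip; s[6]='z' seen -> skip; s[7]='g' seen -> skip; s[8]='h' seen -> skip; s[9]='g' seen -> skip
Result: hgz


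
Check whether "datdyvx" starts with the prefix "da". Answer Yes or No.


Input string: 'datdyvx'
Prefix to check: 'da'
First 2 characters of input: 'da'
Match: True
Result: Yes


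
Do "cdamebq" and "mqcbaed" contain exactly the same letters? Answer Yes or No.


String 1: 'cdamebq' -> sorted: 'abcdemq'
String 2: 'mqcbaed' -> sorted: 'abcdemq'
Compare sorted forms: 'abcdemq' == 'abcdemq'
Anagram: Yes


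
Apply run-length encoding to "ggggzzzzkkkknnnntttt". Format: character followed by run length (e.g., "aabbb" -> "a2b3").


Input: 'ggggzzzzkkkknnnntttt'
Operation: identify consecutive runs
Runs: 'gggg' -> g4, 'zzzz' -> z4, 'kkkk' -> k4, 'nnnn' -> n4, 'tttt' -> t4
Encoded: g4z4k4n4t4


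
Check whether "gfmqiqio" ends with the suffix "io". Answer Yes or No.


Input string: 'gfmqiqio'
Suffix to check: 'io'
Last 2 characters of input: 'io'
Match: True
Result: Yes


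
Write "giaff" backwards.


Input string: 'giaff'
Operation: reverse character order
Original order: 'g' -> 'i' -> 'a' -> 'f' -> 'f'
Reversed order: 'f' -> 'f' -> 'a' -> 'i' -> 'g'
Result: ffaig


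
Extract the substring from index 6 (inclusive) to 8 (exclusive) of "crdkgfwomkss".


Input string: 'crdkgfwomkss'
Operation: slice [6:8]
Extract characters: s[6]='w', s[7]='o'
Result: wo


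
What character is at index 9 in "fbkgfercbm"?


Input string: 'fbkgfercbm'
Operation: get character at index 9
Index mapping: s[0]='f', s[1]='b', s[2]='k', s[3]='g', s[4]='f', s[5]='e', s[6]='r', s[7]='c', s[8]='b', s[9]='m'
Result: 'm'


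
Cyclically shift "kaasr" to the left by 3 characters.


Input: 'kaasr', shift = 3
Operation: split at index 3 and swap parts
Front part s[0:3] = 'kaa'
Back part s[3:] = 'sr'
Rotated = back + front = 'sr' + 'kaa'
Result: srkaa


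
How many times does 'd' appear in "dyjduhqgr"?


Input string: 'dyjduhqgr'
Target character: 'd'
Scan each position: s[0]='d', s[3]='d'
Matches found at indices: 0, 3
Total: 2


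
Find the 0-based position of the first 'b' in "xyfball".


Input string: 'xyfball'
Target: 'b'
Scanning left to right: s[0]='x', s[1]='y', s[2]='f', s[3]='b'
First match at index: 3


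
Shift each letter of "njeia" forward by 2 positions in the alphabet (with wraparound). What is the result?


Input: 'njeia', shift = 2
Operation: for each letter, (position + 2) mod 26
Mapping: 'n'(13+2=15)->'p', 'j'(9+2=11)->'l', 'e'(4+2=6)->'g', 'i'(8+2=10)->'k', 'a'(0+2=2)->'c'
Result: plgkc


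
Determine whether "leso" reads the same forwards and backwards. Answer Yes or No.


Input string: 'leso'
Reversed: 'osel'
Compare pairs: s[0]='l' vs s[3]='o' (mismatch), s[1]='e' vs s[2]='s' (mismatch)
Palindrome: No


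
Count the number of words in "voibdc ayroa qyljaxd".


Input string: 'voibdc ayroa qyljaxd'
Operation: split by spaces
Words found: 'voibdc', 'ayroa', 'qyljaxd'
Word count: 3


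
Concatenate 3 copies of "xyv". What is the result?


Input string: 'xyv'
Operation: repeat 3 times
Concatenation: 'xyv' + 'xyv' + 'xyv'
Result: xyvxyvxyv


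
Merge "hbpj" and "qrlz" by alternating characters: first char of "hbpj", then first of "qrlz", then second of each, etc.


String 1: 'hbpj'
String 2: 'qrlz'
Operation: alternate characters
Pairs: 'h'+'q', 'b'+'r', 'p'+'l', 'j'+'z'
Result: hqbrpljz


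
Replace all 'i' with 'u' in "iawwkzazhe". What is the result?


Input string: 'iawwkzazhe'
Operation: replace 'i' with 'u'
Positions of 'i': 0
After replacement: uawwkzazhe


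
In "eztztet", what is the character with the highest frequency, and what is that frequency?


Input: 'eztztet'
Operation: tally each character
Counts: 'e':2, 't':3, 'z':2
Maximum: 't' appears 3 times


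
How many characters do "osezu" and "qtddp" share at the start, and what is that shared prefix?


String 1: 'osezu'
String 2: 'qtddp'
Compare position by position:
pos 0: 'o' vs 'q' differ -> stop
Longest common prefix: "" (length 0)


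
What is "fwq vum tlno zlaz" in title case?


Input string: 'fwq vum tlno zlaz'
Operation: capitalize first letter of each word
Word transformations: 'fwq'->'Fwq', 'vum'->'Vum', 'tlno'->'Tlno', 'zlaz'->'Zlaz'
Result: Fwq Vum Tlno Zlaz


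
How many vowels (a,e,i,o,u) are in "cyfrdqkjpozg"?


Input string: 'cyfrdqkjpozg'
Operation: count vowels (a, e, i, o, u)
Scan: s[0]='c', s[1]='y', s[2]='f', s[3]='r', s[4]='d', s[5]='q', s[6]='k', s[7]='j', s[8]='p', s[9]='o' (vowel), s[10]='z', s[11]='g'
Vowels found: 1
Result: 1


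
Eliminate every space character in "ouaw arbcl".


Input string: 'ouaw arbcl'
Operation: remove all spaces
Words: 'ouaw', 'arbcl'
Join without spaces: ouawarbcl


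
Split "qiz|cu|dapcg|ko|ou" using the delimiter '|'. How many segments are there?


Input string: 'qiz|cu|dapcg|ko|ou'
Delimiter: '|'
Split result: 'qiz', 'cu', 'dapcg', 'ko', 'ou'
Number of parts: 5


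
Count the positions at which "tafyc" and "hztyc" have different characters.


String 1: 'tafyc'
String 2: 'hztyc'
Compare each position: pos 0: 't'!='h', pos 1: 'a'!='z', pos 2: 'f'!='t', pos 3: 'y'=='y', pos 4: 'c'=='c'
Differing positions: 3
Hamming distance: 3


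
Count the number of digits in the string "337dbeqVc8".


Input string: '337dbeqVc8'
Operation: count digit characters (0-9)
Scan: '3'(digit), '3'(digit), '7'(digit), 'd', 'b', 'e', 'q', 'V', 'c', '8'(digit)
Digits found: 4
Result: 4


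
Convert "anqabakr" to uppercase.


Input string: 'anqabakr'
Operation: convert each letter to uppercase
Mapping: 'a'->'A', 'n'->'N', 'q'->'Q', 'a'->'A', 'b'->'B', 'a'->'A', 'k'->'K', 'r'->'R'
Result: ANQABAKR


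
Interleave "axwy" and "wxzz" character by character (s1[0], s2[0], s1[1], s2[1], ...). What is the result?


String 1: 'axwy'
String 2: 'wxzz'
Operation: alternate characters
Pairs: 'a'+'w', 'x'+'x', 'w'+'z', 'y'+'z'
Result: awxxwzyz


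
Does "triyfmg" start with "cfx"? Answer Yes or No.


Input string: 'triyfmg'
Prefix to check: 'cfx'
First 3 characters of input: 'tri'
Match: False
Result: No


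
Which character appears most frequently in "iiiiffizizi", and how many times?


Input: 'iiiiffizizi'
Operation: tally each character
Counts: 'f':2, 'i':7, 'z':2
Maximum: 'i' appears 7 times


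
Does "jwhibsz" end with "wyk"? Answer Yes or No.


Input string: 'jwhibsz'
Suffix to check: 'wyk'
Last 3 characters of input: 'bsz'
Match: False
Result: No


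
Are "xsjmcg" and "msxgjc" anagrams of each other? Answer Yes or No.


String 1: 'xsjmcg' -> sorted: 'cgjmsx'
String 2: 'msxgjc' -> sorted: 'cgjmsx'
Compare sorted forms: 'cgjmsx' == 'cgjmsx'
Anagram: Yes


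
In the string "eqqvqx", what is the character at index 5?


Input string: 'eqqvqx'
Operation: get character at index 5
Index mapping: s[0]='e', s[1]='q', s[2]='q', s[3]='v', s[4]='q', s[5]='x'
Result: 'x'


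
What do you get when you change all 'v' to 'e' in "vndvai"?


Input string: 'vndvai'
Operation: replace 'v' with 'e'
Positions of 'v': 0, 3
After replacement: endeai


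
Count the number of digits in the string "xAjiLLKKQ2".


Input string: 'xAjiLLKKQ2'
Operation: count digit characters (0-9)
Scan: 'x', 'A', 'j', 'i', 'L', 'L', 'K', 'K', 'Q', '2'(digit)
Digits found: 1
Result: 1
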